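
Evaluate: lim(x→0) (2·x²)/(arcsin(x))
This is a 0/0 indeterminate form.

Apply L'Hôpital's rule: differentiate numerator and denominator separately.
  f(x) = 2·x^2   ⇒   f'(x) = 4·x
  g(x) = asin(x)   ⇒   g'(x) = 1/sqrt(1 - x^2)
  lim(x→0) f'(x)/g'(x) = lim(x→0) (4·x)/(1/sqrt(1 - x^2))
  = 0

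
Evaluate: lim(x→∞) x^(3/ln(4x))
This is an exponential indeterminate form.

For exponential indeterminate forms, take the natural log:
  Let L = lim(x→∞) x^(3/ln(4x))
  Then ln(L) = lim(x→∞) [exponent × ln(base)]
  Evaluate using L'Hôpital or standard limits, then exponentiate.
  L = e^(3)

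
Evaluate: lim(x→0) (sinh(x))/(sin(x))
This is a 0/0 indeterminate form.

Apply L'Hôpital's rule: differentiate numerator and denominator separately.
  f(x) = sinh(x)   ⇒   f'(x) = cosh(x)
  g(x) = sin(x)   ⇒   g'(x) = cos(x)
  lim(x→0) f'(x)/g'(x) = lim(x→0) (cosh(x))/(cos(x))
  = 1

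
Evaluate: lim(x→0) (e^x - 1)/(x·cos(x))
This is a 0/0 indeterminate form.

Apply L'Hôpital's rule: differentiate numerator and denominator separately.
  f(x) = e^(x) - 1   ⇒   f'(x) = e^(x)
  g(x) = x·cos(x)   ⇒   g'(x) = -x·sin(x) + cos(x)
  lim(x→0) f'(x)/g'(x) = lim(x→0) (e^(x))/(-x·sin(x) + cos(x))
  = 1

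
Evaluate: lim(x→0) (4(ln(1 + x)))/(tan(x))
This is a 0/0 indeterminate form.

Apply L'Hôpital's rule: differentiate numerator and denominator separately.
  f(x) = 4·ln(x + 1)   ⇒   f'(x) = 4/(x + 1)
  g(x) = tan(x)   ⇒   g'(x) = tan(x)^2 + 1
  lim(x→0) f'(x)/g'(x) = lim(x→0) (4/(x + 1))/(tan(x)^2 + 1)
  = 4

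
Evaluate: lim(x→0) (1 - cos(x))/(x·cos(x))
This is a 0/0 indeterminate form.

Apply L'Hôpital's rule: differentiate numerator and denominator separately.
  f(x) = 1 - cos(x)   ⇒   f'(x) = sin(x)
  g(x) = x·cos(x)   ⇒   g'(x) = -x·sin(x) + cos(x)
  lim(x→0) f'(x)/g'(x) = lim(x→0) (sin(x))/(-x·sin(x) + cos(x))
  = 0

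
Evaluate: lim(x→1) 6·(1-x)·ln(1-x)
This is a 0·∞ indeterminate form.

Rewrite 0·∞ as a quotient (0/0 or ∞/∞ form), then apply L'Hôpital's rule:
  lim(x→1) 6·(1-x)·ln(1-x) = 0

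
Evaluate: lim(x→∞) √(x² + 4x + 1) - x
This is an ∞-∞ indeterminate form.

Combine fractions or rationalize to convert ∞-∞ to 0/0 form:
  lim(x→∞) √(x² + 4x + 1) - x = 2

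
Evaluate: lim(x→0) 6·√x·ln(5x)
This is a 0·∞ indeterminate form.

Rewrite 0·∞ as a quotient (0/0 or ∞/∞ form), then apply L'Hôpital's rule:
  lim(x→0) 6·√x·ln(5x) = 0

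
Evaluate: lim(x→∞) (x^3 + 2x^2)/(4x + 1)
This is an ∞/∞ indeterminate form.

Apply L'Hôpital's rule: differentiate numerator and denominator separately.
  f(x) = x^3 + 2·x^2   ⇒   f'(x) = 3·x^2 + 4·x
  g(x) = 4·x + 1   ⇒   g'(x) = 4
  lim(x→∞) f'(x)/g'(x) = lim(x→∞) (3·x^2 + 4·x)/(4)
  = ∞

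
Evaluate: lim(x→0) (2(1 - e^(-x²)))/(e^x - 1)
This is a 0/0 indeterminate form.

Apply L'Hôpital's rule: differentiate numerator and denominator separately.
  f(x) = 2 - 2·e^(-x^2)   ⇒   f'(x) = 4·x·e^(-x^2)
  g(x) = e^(x) - 1   ⇒   g'(x) = e^(x)
  lim(x→0) f'(x)/g'(x) = lim(x→0) (4·x·e^(-x^2))/(e^(x))
  = 0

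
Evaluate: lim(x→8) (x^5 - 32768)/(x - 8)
This is a standard limit.

Factor or rationalize the expression:
  lim(x→8) (x^5 - 32768)/(x - 8) = 20480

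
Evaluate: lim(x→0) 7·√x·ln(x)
This is a 0·∞ indeterminate form.

Rewrite 0·∞ as a quotient (0/0 or ∞/∞ form), then apply L'Hôpital's rule:
  lim(x→0) 7·√x·ln(x) = 0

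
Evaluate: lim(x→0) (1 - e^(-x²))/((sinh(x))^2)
This is a 0/0 indeterminate form.

Apply L'Hôpital's rule: differentiate numerator and denominator separately.
  f(x) = 1 - e^(-x^2)   ⇒   f'(x) = 2·x·e^(-x^2)
  g(x) = sinh(x)^2   ⇒   g'(x) = 2·sinh(x)·cosh(x)
  lim(x→0) f'(x)/g'(x) = lim(x→0) (2·x·e^(-x^2))/(2·sinh(x)·cosh(x))
  = 1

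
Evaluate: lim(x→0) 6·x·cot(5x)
This is a 0·∞ indeterminate form.

Rewrite 0·∞ as a quotient (0/0 or ∞/∞ form), then apply L'Hôpital's rule:
  lim(x→0) 6·x·cot(5x) = 6/5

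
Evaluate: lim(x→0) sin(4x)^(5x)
This is an exponential indeterminate form.

For exponential indeterminate forms, take the natural log:
  Let L = lim(x→0) sin(4x)^(5x)
  Then ln(L) = lim(x→0) [exponent × ln(base)]
  Evaluate using L'Hôpital or standard limits, then exponentiate.
  L = 1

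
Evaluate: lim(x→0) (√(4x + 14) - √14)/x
This is a standard limit.

Factor or rationalize the expression:
  lim(x→0) (√(4x + 14) - √14)/x = sqrt(14)/7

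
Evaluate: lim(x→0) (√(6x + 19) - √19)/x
This is a standard limit.

Factor or rationalize the expression:
  lim(x→0) (√(6x + 19) - √19)/x = 3·sqrt(19)/19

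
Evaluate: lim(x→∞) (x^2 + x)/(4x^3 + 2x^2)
This is an ∞/∞ indeterminate form.

Apply L'Hôpital's rule: differentiate numerator and denominator separately.
  f(x) = x^2 + x   ⇒   f'(x) = 2·x + 1
  g(x) = 4·x^3 + 2·x^2   ⇒   g'(x) = 12·x^2 + 4·x
  lim(x→∞) f'(x)/g'(x) = lim(x→∞) (2·x + 1)/(12·x^2 + 4·x)
  = 0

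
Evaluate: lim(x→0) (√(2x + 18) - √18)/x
This is a standard limit.

Factor or rationalize the expression:
  lim(x→0) (√(2x + 18) - √18)/x = sqrt(2)/6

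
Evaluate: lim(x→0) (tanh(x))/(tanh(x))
This is a 0/0 indeterminate form.

Apply L'Hôpital's rule: differentiate numerator and denominator separately.
  f(x) = tanh(x)   ⇒   f'(x) = 1 - tanh(x)^2
  g(x) = tanh(x)   ⇒   g'(x) = 1 - tanh(x)^2
  lim(x→0) f'(x)/g'(x) = lim(x→0) (1 - tanh(x)^2)/(1 - tanh(x)^2)
  = 1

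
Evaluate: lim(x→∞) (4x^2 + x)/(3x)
This is an ∞/∞ indeterminate form.

Apply L'Hôpital's rule: differentiate numerator and denominator separately.
  f(x) = 4·x^2 + x   ⇒   f'(x) = 8·x + 1
  g(x) = 3·x   ⇒   g'(x) = 3
  lim(x→∞) f'(x)/g'(x) = lim(x→∞) (8·x + 1)/(3)
  = ∞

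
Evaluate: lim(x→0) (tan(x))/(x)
This is a 0/0 indeterminate form.

Apply L'Hôpital's rule: differentiate numerator and denominator separately.
  f(x) = tan(x)   ⇒   f'(x) = tan(x)^2 + 1
  g(x) = x   ⇒   g'(x) = 1
  lim(x→0) f'(x)/g'(x) = lim(x→0) (tan(x)^2 + 1)/(1)
  = 1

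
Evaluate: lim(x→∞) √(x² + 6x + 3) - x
This is an ∞-∞ indeterminate form.

Combine fractions or rationalize to convert ∞-∞ to 0/0 form:
  lim(x→∞) √(x² + 6x + 3) - x = 3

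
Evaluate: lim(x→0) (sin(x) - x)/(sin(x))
This is a 0/0 indeterminate form.

Apply L'Hôpital's rule: differentiate numerator and denominator separately.
  f(x) = -x + sin(x)   ⇒   f'(x) = cos(x) - 1
  g(x) = sin(x)   ⇒   g'(x) = cos(x)
  lim(x→0) f'(x)/g'(x) = lim(x→0) (cos(x) - 1)/(cos(x))
  = 0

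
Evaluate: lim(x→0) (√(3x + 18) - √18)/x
This is a standard limit.

Factor or rationalize the expression:
  lim(x→0) (√(3x + 18) - √18)/x = sqrt(2)/4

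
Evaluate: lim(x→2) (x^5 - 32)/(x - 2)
This is a standard limit.

Factor or rationalize the expression:
  lim(x→2) (x^5 - 32)/(x - 2) = 80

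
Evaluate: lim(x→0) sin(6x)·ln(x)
This is a 0·∞ indeterminate form.

Rewrite 0·∞ as a quotient (0/0 or ∞/∞ form), then apply L'Hôpital's rule:
  lim(x→0) sin(6x)·ln(x) = 0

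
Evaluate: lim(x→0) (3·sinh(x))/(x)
This is a 0/0 indeterminate form.

Apply L'Hôpital's rule: differentiate numerator and denominator separately.
  f(x) = 3·sinh(x)   ⇒   f'(x) = 3·cosh(x)
  g(x) = x   ⇒   g'(x) = 1
  lim(x→0) f'(x)/g'(x) = lim(x→0) (3·cosh(x))/(1)
  = 3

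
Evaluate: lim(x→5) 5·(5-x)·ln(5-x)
This is a 0·∞ indeterminate form.

Rewrite 0·∞ as a quotient (0/0 or ∞/∞ form), then apply L'Hôpital's rule:
  lim(x→5) 5·(5-x)·ln(5-x) = 0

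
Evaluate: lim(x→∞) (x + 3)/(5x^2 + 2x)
This is an ∞/∞ indeterminate form.

Apply L'Hôpital's rule: differentiate numerator and denominator separately.
  f(x) = x + 3   ⇒   f'(x) = 1
  g(x) = 5·x^2 + 2·x   ⇒   g'(x) = 10·x + 2
  lim(x→∞) f'(x)/g'(x) = lim(x→∞) (1)/(10·x + 2)
  = 0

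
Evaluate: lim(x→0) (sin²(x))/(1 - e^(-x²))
This is a 0/0 indeterminate form.

Apply L'Hôpital's rule: differentiate numerator and denominator separately.
  f(x) = sin(x)^2   ⇒   f'(x) = 2·sin(x)·cos(x)
  g(x) = 1 - e^(-x^2)   ⇒   g'(x) = 2·x·e^(-x^2)
  lim(x→0) f'(x)/g'(x) = lim(x→0) (2·sin(x)·cos(x))/(2·x·e^(-x^2))
  = 1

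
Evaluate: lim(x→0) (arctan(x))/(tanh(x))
This is a 0/0 indeterminate form.

Apply L'Hôpital's rule: differentiate numerator and denominator separately.
  f(x) = atan(x)   ⇒   f'(x) = 1/(x^2 + 1)
  g(x) = tanh(x)   ⇒   g'(x) = 1 - tanh(x)^2
  lim(x→0) f'(x)/g'(x) = lim(x→0) (1/(x^2 + 1))/(1 - tanh(x)^2)
  = 1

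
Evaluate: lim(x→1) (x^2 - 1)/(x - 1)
This is a standard limit.

Factor or rationalize the expression:
  lim(x→1) (x^2 - 1)/(x - 1) = 2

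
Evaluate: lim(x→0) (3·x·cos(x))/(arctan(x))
This is a 0/0 indeterminate form.

Apply L'Hôpital's rule: differentiate numerator and denominator separately.
  f(x) = 3·x·cos(x)   ⇒   f'(x) = -3·x·sin(x) + 3·cos(x)
  g(x) = atan(x)   ⇒   g'(x) = 1/(x^2 + 1)
  lim(x→0) f'(x)/g'(x) = lim(x→0) (-3·x·sin(x) + 3·cos(x))/(1/(x^2 + 1))
  = 3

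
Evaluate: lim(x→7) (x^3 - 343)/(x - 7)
This is a standard limit.

Factor or rationalize the expression:
  lim(x→7) (x^3 - 343)/(x - 7) = 147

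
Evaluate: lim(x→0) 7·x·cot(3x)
This is a 0·∞ indeterminate form.

Rewrite 0·∞ as a quotient (0/0 or ∞/∞ form), then apply L'Hôpital's rule:
  lim(x→0) 7·x·cot(3x) = 7/3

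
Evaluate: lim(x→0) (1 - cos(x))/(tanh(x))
This is a 0/0 indeterminate form.

Apply L'Hôpital's rule: differentiate numerator and denominator separately.
  f(x) = 1 - cos(x)   ⇒   f'(x) = sin(x)
  g(x) = tanh(x)   ⇒   g'(x) = 1 - tanh(x)^2
  lim(x→0) f'(x)/g'(x) = lim(x→0) (sin(x))/(1 - tanh(x)^2)
  = 0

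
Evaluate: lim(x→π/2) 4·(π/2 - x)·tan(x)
This is a 0·∞ indeterminate form.

Rewrite 0·∞ as a quotient (0/0 or ∞/∞ form), then apply L'Hôpital's rule:
  lim(x→π/2) 4·(π/2 - x)·tan(x) = 4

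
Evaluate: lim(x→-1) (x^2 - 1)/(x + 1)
This is a standard limit.

Factor or rationalize the expression:
  lim(x→-1) (x^2 - 1)/(x + 1) = -2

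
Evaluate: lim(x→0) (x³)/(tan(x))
This is a 0/0 indeterminate form.

Apply L'Hôpital's rule: differentiate numerator and denominator separately.
  f(x) = x^3   ⇒   f'(x) = 3·x^2
  g(x) = tan(x)   ⇒   g'(x) = tan(x)^2 + 1
  lim(x→0) f'(x)/g'(x) = lim(x→0) (3·x^2)/(tan(x)^2 + 1)
  = 0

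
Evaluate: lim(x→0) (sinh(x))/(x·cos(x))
This is a 0/0 indeterminate form.

Apply L'Hôpital's rule: differentiate numerator and denominator separately.
  f(x) = sinh(x)   ⇒   f'(x) = cosh(x)
  g(x) = x·cos(x)   ⇒   g'(x) = -x·sin(x) + cos(x)
  lim(x→0) f'(x)/g'(x) = lim(x→0) (cosh(x))/(-x·sin(x) + cos(x))
  = 1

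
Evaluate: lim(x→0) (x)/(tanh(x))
This is a 0/0 indeterminate form.

Apply L'Hôpital's rule: differentiate numerator and denominator separately.
  f(x) = x   ⇒   f'(x) = 1
  g(x) = tanh(x)   ⇒   g'(x) = 1 - tanh(x)^2
  lim(x→0) f'(x)/g'(x) = lim(x→0) (1)/(1 - tanh(x)^2)
  = 1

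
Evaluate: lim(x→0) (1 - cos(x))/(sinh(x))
This is a 0/0 indeterminate form.

Apply L'Hôpital's rule: differentiate numerator and denominator separately.
  f(x) = 1 - cos(x)   ⇒   f'(x) = sin(x)
  g(x) = sinh(x)   ⇒   g'(x) = cosh(x)
  lim(x→0) f'(x)/g'(x) = lim(x→0) (sin(x))/(cosh(x))
  = 0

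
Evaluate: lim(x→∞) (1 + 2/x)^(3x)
This is an exponential indeterminate form.

For exponential indeterminate forms, take the natural log:
  Let L = lim(x→∞) (1 + 2/x)^(3x)
  Then ln(L) = lim(x→∞) [exponent × ln(base)]
  Evaluate using L'Hôpital or standard limits, then exponentiate.
  L = e^(6)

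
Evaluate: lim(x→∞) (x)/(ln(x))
This is an ∞/∞ indeterminate form.

Apply L'Hôpital's rule: differentiate numerator and denominator separately.
  f(x) = x   ⇒   f'(x) = 1
  g(x) = ln(x)   ⇒   g'(x) = 1/x
  lim(x→∞) f'(x)/g'(x) = lim(x→∞) (1)/(1/x)
  = ∞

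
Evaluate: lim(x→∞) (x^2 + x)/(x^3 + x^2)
This is an ∞/∞ indeterminate form.

Apply L'Hôpital's rule: differentiate numerator and denominator separately.
  f(x) = x^2 + x   ⇒   f'(x) = 2·x + 1
  g(x) = x^3 + x^2   ⇒   g'(x) = 3·x^2 + 2·x
  lim(x→∞) f'(x)/g'(x) = lim(x→∞) (2·x + 1)/(3·x^2 + 2·x)
  = 0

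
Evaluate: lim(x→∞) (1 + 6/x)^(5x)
This is an exponential indeterminate form.

For exponential indeterminate forms, take the natural log:
  Let L = lim(x→∞) (1 + 6/x)^(5x)
  Then ln(L) = lim(x→∞) [exponent × ln(base)]
  Evaluate using L'Hôpital or standard limits, then exponentiate.
  L = e^(30)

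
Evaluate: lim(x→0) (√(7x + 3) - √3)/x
This is a standard limit.

Factor or rationalize the expression:
  lim(x→0) (√(7x + 3) - √3)/x = 7·sqrt(3)/6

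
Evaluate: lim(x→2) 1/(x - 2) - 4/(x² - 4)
This is an ∞-∞ indeterminate form.

Combine fractions or rationalize to convert ∞-∞ to 0/0 form:
  lim(x→2) 1/(x - 2) - 4/(x² - 4) = 1/4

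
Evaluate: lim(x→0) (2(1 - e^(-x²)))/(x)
This is a 0/0 indeterminate form.

Apply L'Hôpital's rule: differentiate numerator and denominator separately.
  f(x) = 2 - 2·e^(-x^2)   ⇒   f'(x) = 4·x·e^(-x^2)
  g(x) = x   ⇒   g'(x) = 1
  lim(x→0) f'(x)/g'(x) = lim(x→0) (4·x·e^(-x^2))/(1)
  = 0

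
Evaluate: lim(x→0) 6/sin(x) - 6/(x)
This is an ∞-∞ indeterminate form.

Combine fractions or rationalize to convert ∞-∞ to 0/0 form:
  lim(x→0) 6/sin(x) - 6/(x) = 0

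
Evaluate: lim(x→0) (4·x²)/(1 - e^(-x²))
This is a 0/0 indeterminate form.

Apply L'Hôpital's rule: differentiate numerator and denominator separately.
  f(x) = 4·x^2   ⇒   f'(x) = 8·x
  g(x) = 1 - e^(-x^2)   ⇒   g'(x) = 2·x·e^(-x^2)
  lim(x→0) f'(x)/g'(x) = lim(x→0) (8·x)/(2·x·e^(-x^2))
  = 4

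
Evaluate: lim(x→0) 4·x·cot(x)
This is a 0·∞ indeterminate form.

Rewrite 0·∞ as a quotient (0/0 or ∞/∞ form), then apply L'Hôpital's rule:
  lim(x→0) 4·x·cot(x) = 4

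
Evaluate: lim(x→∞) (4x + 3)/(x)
This is an ∞/∞ indeterminate form.

Apply L'Hôpital's rule: differentiate numerator and denominator separately.
  f(x) = 4·x + 3   ⇒   f'(x) = 4
  g(x) = x   ⇒   g'(x) = 1
  lim(x→∞) f'(x)/g'(x) = lim(x→∞) (4)/(1)
  = 4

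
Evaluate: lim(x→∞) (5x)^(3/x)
This is an exponential indeterminate form.

For exponential indeterminate forms, take the natural log:
  Let L = lim(x→∞) (5x)^(3/x)
  Then ln(L) = lim(x→∞) [exponent × ln(base)]
  Evaluate using L'Hôpital or standard limits, then exponentiate.
  L = 1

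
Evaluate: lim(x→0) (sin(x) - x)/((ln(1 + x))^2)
This is a 0/0 indeterminate form.

Apply L'Hôpital's rule: differentiate numerator and denominator separately.
  f(x) = -x + sin(x)   ⇒   f'(x) = cos(x) - 1
  g(x) = ln(x + 1)^2   ⇒   g'(x) = 2·ln(x + 1)/(x + 1)
  lim(x→0) f'(x)/g'(x) = lim(x→0) (cos(x) - 1)/(2·ln(x + 1)/(x + 1))
  = 0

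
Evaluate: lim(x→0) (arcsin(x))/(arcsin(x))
This is a 0/0 indeterminate form.

Apply L'Hôpital's rule: differentiate numerator and denominator separately.
  f(x) = asin(x)   ⇒   f'(x) = 1/sqrt(1 - x^2)
  g(x) = asin(x)   ⇒   g'(x) = 1/sqrt(1 - x^2)
  lim(x→0) f'(x)/g'(x) = lim(x→0) (1/sqrt(1 - x^2))/(1/sqrt(1 - x^2))
  = 1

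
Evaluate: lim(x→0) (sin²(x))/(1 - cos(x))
This is a 0/0 indeterminate form.

Apply L'Hôpital's rule: differentiate numerator and denominator separately.
  f(x) = sin(x)^2   ⇒   f'(x) = 2·sin(x)·cos(x)
  g(x) = 1 - cos(x)   ⇒   g'(x) = sin(x)
  lim(x→0) f'(x)/g'(x) = lim(x→0) (2·sin(x)·cos(x))/(sin(x))
  = 2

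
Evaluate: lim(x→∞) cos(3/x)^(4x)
This is an exponential indeterminate form.

For exponential indeterminate forms, take the natural log:
  Let L = lim(x→∞) cos(3/x)^(4x)
  Then ln(L) = lim(x→∞) [exponent × ln(base)]
  Evaluate using L'Hôpital or standard limits, then exponentiate.
  L = 1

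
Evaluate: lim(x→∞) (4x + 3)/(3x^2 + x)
This is an ∞/∞ indeterminate form.

Apply L'Hôpital's rule: differentiate numerator and denominator separately.
  f(x) = 4·x + 3   ⇒   f'(x) = 4
  g(x) = 3·x^2 + x   ⇒   g'(x) = 6·x + 1
  lim(x→∞) f'(x)/g'(x) = lim(x→∞) (4)/(6·x + 1)
  = 0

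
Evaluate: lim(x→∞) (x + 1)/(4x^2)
This is an ∞/∞ indeterminate form.

Apply L'Hôpital's rule: differentiate numerator and denominator separately.
  f(x) = x + 1   ⇒   f'(x) = 1
  g(x) = 4·x^2   ⇒   g'(x) = 8·x
  lim(x→∞) f'(x)/g'(x) = lim(x→∞) (1)/(8·x)
  = 0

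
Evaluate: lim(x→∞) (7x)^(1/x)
This is an exponential indeterminate form.

For exponential indeterminate forms, take the natural log:
  Let L = lim(x→∞) (7x)^(1/x)
  Then ln(L) = lim(x→∞) [exponent × ln(base)]
  Evaluate using L'Hôpital or standard limits, then exponentiate.
  L = 1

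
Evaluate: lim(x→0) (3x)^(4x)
This is an exponential indeterminate form.

For exponential indeterminate forms, take the natural log:
  Let L = lim(x→0) (3x)^(4x)
  Then ln(L) = lim(x→0) [exponent × ln(base)]
  Evaluate using L'Hôpital or standard limits, then exponentiate.
  L = 1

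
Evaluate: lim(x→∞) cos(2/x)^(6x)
This is an exponential indeterminate form.

For exponential indeterminate forms, take the natural log:
  Let L = lim(x→∞) cos(2/x)^(6x)
  Then ln(L) = lim(x→∞) [exponent × ln(base)]
  Evaluate using L'Hôpital or standard limits, then exponentiate.
  L = 1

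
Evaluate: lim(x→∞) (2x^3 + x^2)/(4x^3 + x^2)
This is an ∞/∞ indeterminate form.

Apply L'Hôpital's rule: differentiate numerator and denominator separately.
  f(x) = 2·x^3 + x^2   ⇒   f'(x) = 6·x^2 + 2·x
  g(x) = 4·x^3 + x^2   ⇒   g'(x) = 12·x^2 + 2·x
  lim(x→∞) f'(x)/g'(x) = lim(x→∞) (6·x^2 + 2·x)/(12·x^2 + 2·x)
  = 1/2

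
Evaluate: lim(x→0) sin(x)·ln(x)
This is a 0·∞ indeterminate form.

Rewrite 0·∞ as a quotient (0/0 or ∞/∞ form), then apply L'Hôpital's rule:
  lim(x→0) sin(x)·ln(x) = 0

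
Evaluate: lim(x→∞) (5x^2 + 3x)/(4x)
This is an ∞/∞ indeterminate form.

Apply L'Hôpital's rule: differentiate numerator and denominator separately.
  f(x) = 5·x^2 + 3·x   ⇒   f'(x) = 10·x + 3
  g(x) = 4·x   ⇒   g'(x) = 4
  lim(x→∞) f'(x)/g'(x) = lim(x→∞) (10·x + 3)/(4)
  = ∞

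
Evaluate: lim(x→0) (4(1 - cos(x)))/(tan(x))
This is a 0/0 indeterminate form.

Apply L'Hôpital's rule: differentiate numerator and denominator separately.
  f(x) = 4 - 4·cos(x)   ⇒   f'(x) = 4·sin(x)
  g(x) = tan(x)   ⇒   g'(x) = tan(x)^2 + 1
  lim(x→0) f'(x)/g'(x) = lim(x→0) (4·sin(x))/(tan(x)^2 + 1)
  = 0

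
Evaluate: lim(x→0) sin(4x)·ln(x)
This is a 0·∞ indeterminate form.

Rewrite 0·∞ as a quotient (0/0 or ∞/∞ form), then apply L'Hôpital's rule:
  lim(x→0) sin(4x)·ln(x) = 0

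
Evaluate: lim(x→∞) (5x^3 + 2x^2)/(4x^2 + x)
This is an ∞/∞ indeterminate form.

Apply L'Hôpital's rule: differentiate numerator and denominator separately.
  f(x) = 5·x^3 + 2·x^2   ⇒   f'(x) = 15·x^2 + 4·x
  g(x) = 4·x^2 + x   ⇒   g'(x) = 8·x + 1
  lim(x→∞) f'(x)/g'(x) = lim(x→∞) (15·x^2 + 4·x)/(8·x + 1)
  = ∞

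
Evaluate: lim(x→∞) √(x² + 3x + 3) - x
This is an ∞-∞ indeterminate form.

Combine fractions or rationalize to convert ∞-∞ to 0/0 form:
  lim(x→∞) √(x² + 3x + 3) - x = 3/2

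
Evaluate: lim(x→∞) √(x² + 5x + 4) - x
This is an ∞-∞ indeterminate form.

Combine fractions or rationalize to convert ∞-∞ to 0/0 form:
  lim(x→∞) √(x² + 5x + 4) - x = 5/2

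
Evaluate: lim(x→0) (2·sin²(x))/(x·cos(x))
This is a 0/0 indeterminate form.

Apply L'Hôpital's rule: differentiate numerator and denominator separately.
  f(x) = 2·sin(x)^2   ⇒   f'(x) = 4·sin(x)·cos(x)
  g(x) = x·cos(x)   ⇒   g'(x) = -x·sin(x) + cos(x)
  lim(x→0) f'(x)/g'(x) = lim(x→0) (4·sin(x)·cos(x))/(-x·sin(x) + cos(x))
  = 0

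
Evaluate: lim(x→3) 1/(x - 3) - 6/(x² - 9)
This is an ∞-∞ indeterminate form.

Combine fractions or rationalize to convert ∞-∞ to 0/0 form:
  lim(x→3) 1/(x - 3) - 6/(x² - 9) = 1/6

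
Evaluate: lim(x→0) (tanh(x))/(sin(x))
This is a 0/0 indeterminate form.

Apply L'Hôpital's rule: differentiate numerator and denominator separately.
  f(x) = tanh(x)   ⇒   f'(x) = 1 - tanh(x)^2
  g(x) = sin(x)   ⇒   g'(x) = cos(x)
  lim(x→0) f'(x)/g'(x) = lim(x→0) (1 - tanh(x)^2)/(cos(x))
  = 1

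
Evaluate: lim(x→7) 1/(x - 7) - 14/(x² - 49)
This is an ∞-∞ indeterminate form.

Combine fractions or rationalize to convert ∞-∞ to 0/0 form:
  lim(x→7) 1/(x - 7) - 14/(x² - 49) = 1/14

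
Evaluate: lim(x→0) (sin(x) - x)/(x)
This is a 0/0 indeterminate form.

Apply L'Hôpital's rule: differentiate numerator and denominator separately.
  f(x) = -x + sin(x)   ⇒   f'(x) = cos(x) - 1
  g(x) = x   ⇒   g'(x) = 1
  lim(x→0) f'(x)/g'(x) = lim(x→0) (cos(x) - 1)/(1)
  = 0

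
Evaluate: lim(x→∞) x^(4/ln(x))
This is an exponential indeterminate form.

For exponential indeterminate forms, take the natural log:
  Let L = lim(x→∞) x^(4/ln(x))
  Then ln(L) = lim(x→∞) [exponent × ln(base)]
  Evaluate using L'Hôpital or standard limits, then exponentiate.
  L = e^(4)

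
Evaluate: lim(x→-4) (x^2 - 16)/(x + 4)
This is a standard limit.

Factor or rationalize the expression:
  lim(x→-4) (x^2 - 16)/(x + 4) = -8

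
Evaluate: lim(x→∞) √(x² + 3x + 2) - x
This is an ∞-∞ indeterminate form.

Combine fractions or rationalize to convert ∞-∞ to 0/0 form:
  lim(x→∞) √(x² + 3x + 2) - x = 3/2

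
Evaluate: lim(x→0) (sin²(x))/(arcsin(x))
This is a 0/0 indeterminate form.

Apply L'Hôpital's rule: differentiate numerator and denominator separately.
  f(x) = sin(x)^2   ⇒   f'(x) = 2·sin(x)·cos(x)
  g(x) = asin(x)   ⇒   g'(x) = 1/sqrt(1 - x^2)
  lim(x→0) f'(x)/g'(x) = lim(x→0) (2·sin(x)·cos(x))/(1/sqrt(1 - x^2))
  = 0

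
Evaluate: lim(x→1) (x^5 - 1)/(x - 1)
This is a standard limit.

Factor or rationalize the expression:
  lim(x→1) (x^5 - 1)/(x - 1) = 5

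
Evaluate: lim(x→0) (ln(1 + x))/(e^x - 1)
This is a 0/0 indeterminate form.

Apply L'Hôpital's rule: differentiate numerator and denominator separately.
  f(x) = ln(x + 1)   ⇒   f'(x) = 1/(x + 1)
  g(x) = e^(x) - 1   ⇒   g'(x) = e^(x)
  lim(x→0) f'(x)/g'(x) = lim(x→0) (1/(x + 1))/(e^(x))
  = 1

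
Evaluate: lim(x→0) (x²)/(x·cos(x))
This is a 0/0 indeterminate form.

Apply L'Hôpital's rule: differentiate numerator and denominator separately.
  f(x) = x^2   ⇒   f'(x) = 2·x
  g(x) = x·cos(x)   ⇒   g'(x) = -x·sin(x) + cos(x)
  lim(x→0) f'(x)/g'(x) = lim(x→0) (2·x)/(-x·sin(x) + cos(x))
  = 0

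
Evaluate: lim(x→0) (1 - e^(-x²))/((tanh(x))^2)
This is a 0/0 indeterminate form.

Apply L'Hôpital's rule: differentiate numerator and denominator separately.
  f(x) = 1 - e^(-x^2)   ⇒   f'(x) = 2·x·e^(-x^2)
  g(x) = tanh(x)^2   ⇒   g'(x) = (2 - 2·tanh(x)^2)·tanh(x)
  lim(x→0) f'(x)/g'(x) = lim(x→0) (2·x·e^(-x^2))/((2 - 2·tanh(x)^2)·tanh(x))
  = 1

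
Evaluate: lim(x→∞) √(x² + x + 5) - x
This is an ∞-∞ indeterminate form.

Combine fractions or rationalize to convert ∞-∞ to 0/0 form:
  lim(x→∞) √(x² + x + 5) - x = 1/2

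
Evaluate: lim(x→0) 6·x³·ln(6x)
This is a 0·∞ indeterminate form.

Rewrite 0·∞ as a quotient (0/0 or ∞/∞ form), then apply L'Hôpital's rule:
  lim(x→0) 6·x³·ln(6x) = 0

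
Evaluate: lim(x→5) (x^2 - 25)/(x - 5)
This is a standard limit.

Factor or rationalize the expression:
  lim(x→5) (x^2 - 25)/(x - 5) = 10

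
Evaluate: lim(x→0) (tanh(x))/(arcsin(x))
This is a 0/0 indeterminate form.

Apply L'Hôpital's rule: differentiate numerator and denominator separately.
  f(x) = tanh(x)   ⇒   f'(x) = 1 - tanh(x)^2
  g(x) = asin(x)   ⇒   g'(x) = 1/sqrt(1 - x^2)
  lim(x→0) f'(x)/g'(x) = lim(x→0) (1 - tanh(x)^2)/(1/sqrt(1 - x^2))
  = 1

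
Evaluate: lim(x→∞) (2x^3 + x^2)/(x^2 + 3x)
This is an ∞/∞ indeterminate form.

Apply L'Hôpital's rule: differentiate numerator and denominator separately.
  f(x) = 2·x^3 + x^2   ⇒   f'(x) = 6·x^2 + 2·x
  g(x) = x^2 + 3·x   ⇒   g'(x) = 2·x + 3
  lim(x→∞) f'(x)/g'(x) = lim(x→∞) (6·x^2 + 2·x)/(2·x + 3)
  = ∞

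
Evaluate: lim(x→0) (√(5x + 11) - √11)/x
This is a standard limit.

Factor or rationalize the expression:
  lim(x→0) (√(5x + 11) - √11)/x = 5·sqrt(11)/22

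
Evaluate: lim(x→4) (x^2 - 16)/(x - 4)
This is a standard limit.

Factor or rationalize the expression:
  lim(x→4) (x^2 - 16)/(x - 4) = 8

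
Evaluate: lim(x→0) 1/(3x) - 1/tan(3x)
This is an ∞-∞ indeterminate form.

Combine fractions or rationalize to convert ∞-∞ to 0/0 form:
  lim(x→0) 1/(3x) - 1/tan(3x) = 0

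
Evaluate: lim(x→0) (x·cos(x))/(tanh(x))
This is a 0/0 indeterminate form.

Apply L'Hôpital's rule: differentiate numerator and denominator separately.
  f(x) = x·cos(x)   ⇒   f'(x) = -x·sin(x) + cos(x)
  g(x) = tanh(x)   ⇒   g'(x) = 1 - tanh(x)^2
  lim(x→0) f'(x)/g'(x) = lim(x→0) (-x·sin(x) + cos(x))/(1 - tanh(x)^2)
  = 1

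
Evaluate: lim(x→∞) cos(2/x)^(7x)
This is an exponential indeterminate form.

For exponential indeterminate forms, take the natural log:
  Let L = lim(x→∞) cos(2/x)^(7x)
  Then ln(L) = lim(x→∞) [exponent × ln(base)]
  Evaluate using L'Hôpital or standard limits, then exponentiate.
  L = 1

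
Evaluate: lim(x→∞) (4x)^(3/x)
This is an exponential indeterminate form.

For exponential indeterminate forms, take the natural log:
  Let L = lim(x→∞) (4x)^(3/x)
  Then ln(L) = lim(x→∞) [exponent × ln(base)]
  Evaluate using L'Hôpital or standard limits, then exponentiate.
  L = 1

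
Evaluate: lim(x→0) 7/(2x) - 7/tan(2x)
This is an ∞-∞ indeterminate form.

Combine fractions or rationalize to convert ∞-∞ to 0/0 form:
  lim(x→0) 7/(2x) - 7/tan(2x) = 0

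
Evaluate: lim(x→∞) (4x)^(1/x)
This is an exponential indeterminate form.

For exponential indeterminate forms, take the natural log:
  Let L = lim(x→∞) (4x)^(1/x)
  Then ln(L) = lim(x→∞) [exponent × ln(base)]
  Evaluate using L'Hôpital or standard limits, then exponentiate.
  L = 1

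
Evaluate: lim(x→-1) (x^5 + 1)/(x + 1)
This is a standard limit.

Factor or rationalize the expression:
  lim(x→-1) (x^5 + 1)/(x + 1) = 5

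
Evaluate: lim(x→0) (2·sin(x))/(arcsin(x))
This is a 0/0 indeterminate form.

Apply L'Hôpital's rule: differentiate numerator and denominator separately.
  f(x) = 2·sin(x)   ⇒   f'(x) = 2·cos(x)
  g(x) = asin(x)   ⇒   g'(x) = 1/sqrt(1 - x^2)
  lim(x→0) f'(x)/g'(x) = lim(x→0) (2·cos(x))/(1/sqrt(1 - x^2))
  = 2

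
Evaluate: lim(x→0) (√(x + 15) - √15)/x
This is a standard limit.

Factor or rationalize the expression:
  lim(x→0) (√(x + 15) - √15)/x = sqrt(15)/30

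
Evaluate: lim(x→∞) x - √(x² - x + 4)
This is an ∞-∞ indeterminate form.

Combine fractions or rationalize to convert ∞-∞ to 0/0 form:
  lim(x→∞) x - √(x² - x + 4) = 1/2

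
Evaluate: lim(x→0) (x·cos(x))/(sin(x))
This is a 0/0 indeterminate form.

Apply L'Hôpital's rule: differentiate numerator and denominator separately.
  f(x) = x·cos(x)   ⇒   f'(x) = -x·sin(x) + cos(x)
  g(x) = sin(x)   ⇒   g'(x) = cos(x)
  lim(x→0) f'(x)/g'(x) = lim(x→0) (-x·sin(x) + cos(x))/(cos(x))
  = 1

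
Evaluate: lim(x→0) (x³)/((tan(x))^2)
This is a 0/0 indeterminate form.

Apply L'Hôpital's rule: differentiate numerator and denominator separately.
  f(x) = x^3   ⇒   f'(x) = 3·x^2
  g(x) = tan(x)^2   ⇒   g'(x) = (2·tan(x)^2 + 2)·tan(x)
  lim(x→0) f'(x)/g'(x) = lim(x→0) (3·x^2)/((2·tan(x)^2 + 2)·tan(x))
  = 0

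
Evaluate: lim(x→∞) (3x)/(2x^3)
This is an ∞/∞ indeterminate form.

Apply L'Hôpital's rule: differentiate numerator and denominator separately.
  f(x) = 3·x   ⇒   f'(x) = 3
  g(x) = 2·x^3   ⇒   g'(x) = 6·x^2
  lim(x→∞) f'(x)/g'(x) = lim(x→∞) (3)/(6·x^2)
  = 0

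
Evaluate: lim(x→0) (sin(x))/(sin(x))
This is a 0/0 indeterminate form.

Apply L'Hôpital's rule: differentiate numerator and denominator separately.
  f(x) = sin(x)   ⇒   f'(x) = cos(x)
  g(x) = sin(x)   ⇒   g'(x) = cos(x)
  lim(x→0) f'(x)/g'(x) = lim(x→0) (cos(x))/(cos(x))
  = 1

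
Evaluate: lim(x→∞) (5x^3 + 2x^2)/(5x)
This is an ∞/∞ indeterminate form.

Apply L'Hôpital's rule: differentiate numerator and denominator separately.
  f(x) = 5·x^3 + 2·x^2   ⇒   f'(x) = 15·x^2 + 4·x
  g(x) = 5·x   ⇒   g'(x) = 5
  lim(x→∞) f'(x)/g'(x) = lim(x→∞) (15·x^2 + 4·x)/(5)
  = ∞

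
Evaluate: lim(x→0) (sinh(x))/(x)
This is a 0/0 indeterminate form.

Apply L'Hôpital's rule: differentiate numerator and denominator separately.
  f(x) = sinh(x)   ⇒   f'(x) = cosh(x)
  g(x) = x   ⇒   g'(x) = 1
  lim(x→0) f'(x)/g'(x) = lim(x→0) (cosh(x))/(1)
  = 1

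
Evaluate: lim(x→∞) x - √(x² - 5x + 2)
This is an ∞-∞ indeterminate form.

Combine fractions or rationalize to convert ∞-∞ to 0/0 form:
  lim(x→∞) x - √(x² - 5x + 2) = 5/2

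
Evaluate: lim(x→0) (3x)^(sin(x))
This is an exponential indeterminate form.

For exponential indeterminate forms, take the natural log:
  Let L = lim(x→0) (3x)^(sin(x))
  Then ln(L) = lim(x→0) [exponent × ln(base)]
  Evaluate using L'Hôpital or standard limits, then exponentiate.
  L = 1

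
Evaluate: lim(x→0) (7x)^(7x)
This is an exponential indeterminate form.

For exponential indeterminate forms, take the natural log:
  Let L = lim(x→0) (7x)^(7x)
  Then ln(L) = lim(x→0) [exponent × ln(base)]
  Evaluate using L'Hôpital or standard limits, then exponentiate.
  L = 1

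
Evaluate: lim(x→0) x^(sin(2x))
This is an exponential indeterminate form.

For exponential indeterminate forms, take the natural log:
  Let L = lim(x→0) x^(sin(2x))
  Then ln(L) = lim(x→0) [exponent × ln(base)]
  Evaluate using L'Hôpital or standard limits, then exponentiate.
  L = 1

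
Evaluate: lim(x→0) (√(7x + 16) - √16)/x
This is a standard limit.

Factor or rationalize the expression:
  lim(x→0) (√(7x + 16) - √16)/x = 7/8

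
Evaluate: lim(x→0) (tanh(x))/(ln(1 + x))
This is a 0/0 indeterminate form.

Apply L'Hôpital's rule: differentiate numerator and denominator separately.
  f(x) = tanh(x)   ⇒   f'(x) = 1 - tanh(x)^2
  g(x) = ln(x + 1)   ⇒   g'(x) = 1/(x + 1)
  lim(x→0) f'(x)/g'(x) = lim(x→0) (1 - tanh(x)^2)/(1/(x + 1))
  = 1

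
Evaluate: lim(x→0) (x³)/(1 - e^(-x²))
This is a 0/0 indeterminate form.

Apply L'Hôpital's rule: differentiate numerator and denominator separately.
  f(x) = x^3   ⇒   f'(x) = 3·x^2
  g(x) = 1 - e^(-x^2)   ⇒   g'(x) = 2·x·e^(-x^2)
  lim(x→0) f'(x)/g'(x) = lim(x→0) (3·x^2)/(2·x·e^(-x^2))
  = 0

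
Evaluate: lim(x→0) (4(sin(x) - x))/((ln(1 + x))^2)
This is a 0/0 indeterminate form.

Apply L'Hôpital's rule: differentiate numerator and denominator separately.
  f(x) = -4·x + 4·sin(x)   ⇒   f'(x) = 4·cos(x) - 4
  g(x) = ln(x + 1)^2   ⇒   g'(x) = 2·ln(x + 1)/(x + 1)
  lim(x→0) f'(x)/g'(x) = lim(x→0) (4·cos(x) - 4)/(2·ln(x + 1)/(x + 1))
  = 0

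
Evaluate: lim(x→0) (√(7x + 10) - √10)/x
This is a standard limit.

Factor or rationalize the expression:
  lim(x→0) (√(7x + 10) - √10)/x = 7·sqrt(10)/20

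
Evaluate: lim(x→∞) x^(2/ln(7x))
This is an exponential indeterminate form.

For exponential indeterminate forms, take the natural log:
  Let L = lim(x→∞) x^(2/ln(7x))
  Then ln(L) = lim(x→∞) [exponent × ln(base)]
  Evaluate using L'Hôpital or standard limits, then exponentiate.
  L = e²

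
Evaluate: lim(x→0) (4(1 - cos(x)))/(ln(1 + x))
This is a 0/0 indeterminate form.

Apply L'Hôpital's rule: differentiate numerator and denominator separately.
  f(x) = 4 - 4·cos(x)   ⇒   f'(x) = 4·sin(x)
  g(x) = ln(x + 1)   ⇒   g'(x) = 1/(x + 1)
  lim(x→0) f'(x)/g'(x) = lim(x→0) (4·sin(x))/(1/(x + 1))
  = 0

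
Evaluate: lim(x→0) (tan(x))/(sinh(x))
This is a 0/0 indeterminate form.

Apply L'Hôpital's rule: differentiate numerator and denominator separately.
  f(x) = tan(x)   ⇒   f'(x) = tan(x)^2 + 1
  g(x) = sinh(x)   ⇒   g'(x) = cosh(x)
  lim(x→0) f'(x)/g'(x) = lim(x→0) (tan(x)^2 + 1)/(cosh(x))
  = 1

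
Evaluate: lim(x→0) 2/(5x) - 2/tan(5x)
This is an ∞-∞ indeterminate form.

Combine fractions or rationalize to convert ∞-∞ to 0/0 form:
  lim(x→0) 2/(5x) - 2/tan(5x) = 0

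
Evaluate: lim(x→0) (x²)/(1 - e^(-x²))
This is a 0/0 indeterminate form.

Apply L'Hôpital's rule: differentiate numerator and denominator separately.
  f(x) = x^2   ⇒   f'(x) = 2·x
  g(x) = 1 - e^(-x^2)   ⇒   g'(x) = 2·x·e^(-x^2)
  lim(x→0) f'(x)/g'(x) = lim(x→0) (2·x)/(2·x·e^(-x^2))
  = 1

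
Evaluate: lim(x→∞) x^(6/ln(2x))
This is an exponential indeterminate form.

For exponential indeterminate forms, take the natural log:
  Let L = lim(x→∞) x^(6/ln(2x))
  Then ln(L) = lim(x→∞) [exponent × ln(base)]
  Evaluate using L'Hôpital or standard limits, then exponentiate.
  L = e^(6)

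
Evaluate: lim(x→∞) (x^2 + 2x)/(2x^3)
This is an ∞/∞ indeterminate form.

Apply L'Hôpital's rule: differentiate numerator and denominator separately.
  f(x) = x^2 + 2·x   ⇒   f'(x) = 2·x + 2
  g(x) = 2·x^3   ⇒   g'(x) = 6·x^2
  lim(x→∞) f'(x)/g'(x) = lim(x→∞) (2·x + 2)/(6·x^2)
  = 0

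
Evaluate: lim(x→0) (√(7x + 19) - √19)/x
This is a standard limit.

Factor or rationalize the expression:
  lim(x→0) (√(7x + 19) - √19)/x = 7·sqrt(19)/38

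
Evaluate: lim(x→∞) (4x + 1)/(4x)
This is an ∞/∞ indeterminate form.

Apply L'Hôpital's rule: differentiate numerator and denominator separately.
  f(x) = 4·x + 1   ⇒   f'(x) = 4
  g(x) = 4·x   ⇒   g'(x) = 4
  lim(x→∞) f'(x)/g'(x) = lim(x→∞) (4)/(4)
  = 1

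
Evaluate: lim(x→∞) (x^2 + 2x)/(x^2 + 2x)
This is an ∞/∞ indeterminate form.

Apply L'Hôpital's rule: differentiate numerator and denominator separately.
  f(x) = x^2 + 2·x   ⇒   f'(x) = 2·x + 2
  g(x) = x^2 + 2·x   ⇒   g'(x) = 2·x + 2
  lim(x→∞) f'(x)/g'(x) = lim(x→∞) (2·x + 2)/(2·x + 2)
  = 1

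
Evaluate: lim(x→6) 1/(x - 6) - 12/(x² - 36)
This is an ∞-∞ indeterminate form.

Combine fractions or rationalize to convert ∞-∞ to 0/0 form:
  lim(x→6) 1/(x - 6) - 12/(x² - 36) = 1/12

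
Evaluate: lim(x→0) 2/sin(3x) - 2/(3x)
This is an ∞-∞ indeterminate form.

Combine fractions or rationalize to convert ∞-∞ to 0/0 form:
  lim(x→0) 2/sin(3x) - 2/(3x) = 0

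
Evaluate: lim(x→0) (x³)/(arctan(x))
This is a 0/0 indeterminate form.

Apply L'Hôpital's rule: differentiate numerator and denominator separately.
  f(x) = x^3   ⇒   f'(x) = 3·x^2
  g(x) = atan(x)   ⇒   g'(x) = 1/(x^2 + 1)
  lim(x→0) f'(x)/g'(x) = lim(x→0) (3·x^2)/(1/(x^2 + 1))
  = 0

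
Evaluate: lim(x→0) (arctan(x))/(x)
This is a 0/0 indeterminate form.

Apply L'Hôpital's rule: differentiate numerator and denominator separately.
  f(x) = atan(x)   ⇒   f'(x) = 1/(x^2 + 1)
  g(x) = x   ⇒   g'(x) = 1
  lim(x→0) f'(x)/g'(x) = lim(x→0) (1/(x^2 + 1))/(1)
  = 1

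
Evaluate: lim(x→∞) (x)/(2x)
This is an ∞/∞ indeterminate form.

Apply L'Hôpital's rule: differentiate numerator and denominator separately.
  f(x) = x   ⇒   f'(x) = 1
  g(x) = 2·x   ⇒   g'(x) = 2
  lim(x→∞) f'(x)/g'(x) = lim(x→∞) (1)/(2)
  = 1/2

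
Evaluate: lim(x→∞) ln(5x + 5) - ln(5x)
This is an ∞-∞ indeterminate form.

Combine fractions or rationalize to convert ∞-∞ to 0/0 form:
  lim(x→∞) ln(5x + 5) - ln(5x) = 0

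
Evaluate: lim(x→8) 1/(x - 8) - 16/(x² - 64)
This is an ∞-∞ indeterminate form.

Combine fractions or rationalize to convert ∞-∞ to 0/0 form:
  lim(x→8) 1/(x - 8) - 16/(x² - 64) = 1/16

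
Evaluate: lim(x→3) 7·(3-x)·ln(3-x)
This is a 0·∞ indeterminate form.

Rewrite 0·∞ as a quotient (0/0 or ∞/∞ form), then apply L'Hôpital's rule:
  lim(x→3) 7·(3-x)·ln(3-x) = 0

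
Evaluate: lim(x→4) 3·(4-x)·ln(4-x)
This is a 0·∞ indeterminate form.

Rewrite 0·∞ as a quotient (0/0 or ∞/∞ form), then apply L'Hôpital's rule:
  lim(x→4) 3·(4-x)·ln(4-x) = 0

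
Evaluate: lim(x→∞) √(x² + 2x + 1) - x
This is an ∞-∞ indeterminate form.

Combine fractions or rationalize to convert ∞-∞ to 0/0 form:
  lim(x→∞) √(x² + 2x + 1) - x = 1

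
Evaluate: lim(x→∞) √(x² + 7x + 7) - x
This is an ∞-∞ indeterminate form.

Combine fractions or rationalize to convert ∞-∞ to 0/0 form:
  lim(x→∞) √(x² + 7x + 7) - x = 7/2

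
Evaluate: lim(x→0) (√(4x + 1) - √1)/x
This is a standard limit.

Factor or rationalize the expression:
  lim(x→0) (√(4x + 1) - √1)/x = 2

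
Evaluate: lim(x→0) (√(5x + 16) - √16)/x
This is a standard limit.

Factor or rationalize the expression:
  lim(x→0) (√(5x + 16) - √16)/x = 5/8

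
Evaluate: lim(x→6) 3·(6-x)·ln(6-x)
This is a 0·∞ indeterminate form.

Rewrite 0·∞ as a quotient (0/0 or ∞/∞ form), then apply L'Hôpital's rule:
  lim(x→6) 3·(6-x)·ln(6-x) = 0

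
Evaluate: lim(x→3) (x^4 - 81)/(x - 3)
This is a standard limit.

Factor or rationalize the expression:
  lim(x→3) (x^4 - 81)/(x - 3) = 108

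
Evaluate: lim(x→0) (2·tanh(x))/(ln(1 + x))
This is a 0/0 indeterminate form.

Apply L'Hôpital's rule: differentiate numerator and denominator separately.
  f(x) = 2·tanh(x)   ⇒   f'(x) = 2 - 2·tanh(x)^2
  g(x) = ln(x + 1)   ⇒   g'(x) = 1/(x + 1)
  lim(x→0) f'(x)/g'(x) = lim(x→0) (2 - 2·tanh(x)^2)/(1/(x + 1))
  = 2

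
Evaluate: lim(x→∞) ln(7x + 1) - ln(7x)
This is an ∞-∞ indeterminate form.

Combine fractions or rationalize to convert ∞-∞ to 0/0 form:
  lim(x→∞) ln(7x + 1) - ln(7x) = 0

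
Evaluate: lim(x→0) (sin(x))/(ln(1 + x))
This is a 0/0 indeterminate form.

Apply L'Hôpital's rule: differentiate numerator and denominator separately.
  f(x) = sin(x)   ⇒   f'(x) = cos(x)
  g(x) = ln(x + 1)   ⇒   g'(x) = 1/(x + 1)
  lim(x→0) f'(x)/g'(x) = lim(x→0) (cos(x))/(1/(x + 1))
  = 1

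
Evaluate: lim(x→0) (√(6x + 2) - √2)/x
This is a standard limit.

Factor or rationalize the expression:
  lim(x→0) (√(6x + 2) - √2)/x = 3·sqrt(2)/2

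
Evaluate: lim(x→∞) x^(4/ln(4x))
This is an exponential indeterminate form.

For exponential indeterminate forms, take the natural log:
  Let L = lim(x→∞) x^(4/ln(4x))
  Then ln(L) = lim(x→∞) [exponent × ln(base)]
  Evaluate using L'Hôpital or standard limits, then exponentiate.
  L = e^(4)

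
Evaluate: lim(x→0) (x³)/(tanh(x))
This is a 0/0 indeterminate form.

Apply L'Hôpital's rule: differentiate numerator and denominator separately.
  f(x) = x^3   ⇒   f'(x) = 3·x^2
  g(x) = tanh(x)   ⇒   g'(x) = 1 - tanh(x)^2
  lim(x→0) f'(x)/g'(x) = lim(x→0) (3·x^2)/(1 - tanh(x)^2)
  = 0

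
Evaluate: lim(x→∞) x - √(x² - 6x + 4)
This is an ∞-∞ indeterminate form.

Combine fractions or rationalize to convert ∞-∞ to 0/0 form:
  lim(x→∞) x - √(x² - 6x + 4) = 3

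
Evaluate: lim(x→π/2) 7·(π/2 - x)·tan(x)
This is a 0·∞ indeterminate form.

Rewrite 0·∞ as a quotient (0/0 or ∞/∞ form), then apply L'Hôpital's rule:
  lim(x→π/2) 7·(π/2 - x)·tan(x) = 7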